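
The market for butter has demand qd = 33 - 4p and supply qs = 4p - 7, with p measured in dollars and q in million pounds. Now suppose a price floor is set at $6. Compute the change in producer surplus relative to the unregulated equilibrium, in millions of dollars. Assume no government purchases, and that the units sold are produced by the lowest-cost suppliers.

Setting quantity demanded equal to quantity supplied, 33 - 4p = 4p - 7, gives p* = 5 and q* = 13.
Because the floor (6) lies above the market-clearing price, it is binding.
At p = 6: qd = 33 - 4·6 = 9 and qs = 4·6 - 7 = 17.
Producer surplus without the control is ½ · (5 - 1.75) · 13 = 21.125.
With the floor, 9 units are sold at 6. The supply price at q = 9 is 4, so PS = ½ · [(6 - 1.75) + (6 - 4)] · 9 = 28.125.
Change in producer surplus = 28.125 - 21.125 = 7.

7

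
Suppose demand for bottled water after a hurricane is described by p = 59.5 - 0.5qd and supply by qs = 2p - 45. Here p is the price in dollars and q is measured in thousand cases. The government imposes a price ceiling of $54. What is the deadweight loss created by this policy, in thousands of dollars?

Rearranging demand gives qd = 119 - 2p. Setting quantity demanded equal to quantity supplied, 119 - 2p = 2p - 45, gives p* = 41 and q* = 37.
Since 54 is above p* = 41, the ceiling does not bind and the free-market outcome prevails.
Since the control does not bind, no trades are prevented and deadweight loss is zero.

0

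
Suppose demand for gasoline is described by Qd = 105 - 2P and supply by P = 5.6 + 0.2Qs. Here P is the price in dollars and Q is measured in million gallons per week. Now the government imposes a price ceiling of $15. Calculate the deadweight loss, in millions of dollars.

140

Rearranging supply gives Qs = 5P - 28. In a free market, 105 - 2P = 5P - 28 gives the equilibrium P* = 19, Q* = 67.
The ceiling of 15 is below the equilibrium price 19, so it binds.
At P = 15: Qd = 105 - 2·15 = 75 and Qs = 5·15 - 28 = 47.
Quantity traded falls to 47. At Q = 47 the demand price is (105 - 47)/2 = 29 and the supply price is (28 + 47)/5 = 15.
Deadweight loss = ½ · (29 - 15) · (67 - 47) = ½ · 14 · 20 = 140.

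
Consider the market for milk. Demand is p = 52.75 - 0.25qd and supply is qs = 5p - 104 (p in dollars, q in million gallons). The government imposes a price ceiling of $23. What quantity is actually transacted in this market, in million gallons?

11

Rearranging demand gives qd = 211 - 4p. In a free market, 211 - 4p = 5p - 104 gives the equilibrium p* = 35, q* = 71.
Because the ceiling (23) lies below the market-clearing price, it is binding.
At p = 23: qd = 211 - 4·23 = 119 and qs = 5·23 - 104 = 11.
The quantity actually transacted is the short side, supply: 11.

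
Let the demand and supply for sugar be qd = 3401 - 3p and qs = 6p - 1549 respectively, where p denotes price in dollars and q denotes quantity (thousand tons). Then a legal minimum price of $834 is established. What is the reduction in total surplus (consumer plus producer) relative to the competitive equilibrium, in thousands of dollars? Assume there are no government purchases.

181476

Equilibrium: 3401 - 3p = 6p - 1549, so 4950 = 9p and p* = 550, q* = 1751.
The floor of 834 is above the equilibrium price 550, so it binds.
At p = 834: qd = 3401 - 3·834 = 899 and qs = 6·834 - 1549 = 3455.
Quantity traded falls to 899. At q = 899 the demand price is (3401 - 899)/3 = 834 and the supply price is (1549 + 899)/6 = 408.
Deadweight loss = ½ · (834 - 408) · (1751 - 899) = ½ · 426 · 852 = 181476.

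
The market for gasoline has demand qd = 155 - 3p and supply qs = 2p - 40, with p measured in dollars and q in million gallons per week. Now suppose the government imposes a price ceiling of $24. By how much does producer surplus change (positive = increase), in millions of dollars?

-345

In a free market, 155 - 3p = 2p - 40 gives the equilibrium p* = 39, q* = 38.
The ceiling of 24 is below the equilibrium price 39, so it binds.
At p = 24: qd = 155 - 3·24 = 83 and qs = 2·24 - 40 = 8.
Producer surplus without the control is ½ · (39 - 20) · 38 = 361.
With the ceiling, producers sell 8 units at 24, so PS = ½ · (24 - 20) · 8 = 16.
Change in producer surplus = 16 - 361 = -345.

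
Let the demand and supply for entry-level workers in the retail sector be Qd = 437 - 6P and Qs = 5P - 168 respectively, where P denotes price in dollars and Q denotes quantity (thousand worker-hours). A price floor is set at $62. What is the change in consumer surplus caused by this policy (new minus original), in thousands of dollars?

-602

Equilibrium: 437 - 6P = 5P - 168, so 605 = 11P and P* = 55, Q* = 107.
Since 62 > 55, the floor is binding.
At P = 62: Qd = 437 - 6·62 = 65 and Qs = 5·62 - 168 = 142.
Consumer surplus without the control is ½ · (437/6 - 55) · 107 = 11449/12.
With the floor, consumers buy 65 units at 62, so CS = ½ · (437/6 - 62) · 65 = 4225/12.
Change in consumer surplus = 4225/12 - 11449/12 = -602.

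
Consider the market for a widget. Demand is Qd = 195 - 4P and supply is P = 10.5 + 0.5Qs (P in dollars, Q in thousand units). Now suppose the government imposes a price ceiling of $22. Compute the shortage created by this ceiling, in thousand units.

Rearranging supply gives Qs = 2P - 21. Setting quantity demanded equal to quantity supplied, 195 - 4P = 2P - 21, gives P* = 36 and Q* = 51.
Because the ceiling (22) lies below the market-clearing price, it is binding.
At P = 22: Qd = 195 - 4·22 = 107 and Qs = 2·22 - 21 = 23.
Shortage = Qd - Qs = 107 - 23 = 84.

84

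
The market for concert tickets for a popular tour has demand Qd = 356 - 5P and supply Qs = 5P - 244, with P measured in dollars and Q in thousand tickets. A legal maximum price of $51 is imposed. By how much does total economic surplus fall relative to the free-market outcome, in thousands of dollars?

In a free market, 356 - 5P = 5P - 244 gives the equilibrium P* = 60, Q* = 56.
Since 51 < 60, the ceiling is binding.
At P = 51: Qd = 356 - 5·51 = 101 and Qs = 5·51 - 244 = 11.
Quantity traded falls to 11. At Q = 11 the demand price is (356 - 11)/5 = 69 and the supply price is (244 + 11)/5 = 51.
Deadweight loss = ½ · (69 - 51) · (56 - 11) = ½ · 18 · 45 = 405.

405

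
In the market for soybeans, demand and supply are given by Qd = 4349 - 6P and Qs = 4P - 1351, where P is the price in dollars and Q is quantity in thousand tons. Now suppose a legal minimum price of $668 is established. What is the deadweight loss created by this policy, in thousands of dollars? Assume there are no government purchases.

72030

Setting quantity demanded equal to quantity supplied, 4349 - 6P = 4P - 1351, gives P* = 570 and Q* = 929.
Because the floor (668) lies above the market-clearing price, it is binding.
At P = 668: Qd = 4349 - 6·668 = 341 and Qs = 4·668 - 1351 = 1321.
Quantity traded falls to 341. At Q = 341 the demand price is (4349 - 341)/6 = 668 and the supply price is (1351 + 341)/4 = 423.
Deadweight loss = ½ · (668 - 423) · (929 - 341) = ½ · 245 · 588 = 72030.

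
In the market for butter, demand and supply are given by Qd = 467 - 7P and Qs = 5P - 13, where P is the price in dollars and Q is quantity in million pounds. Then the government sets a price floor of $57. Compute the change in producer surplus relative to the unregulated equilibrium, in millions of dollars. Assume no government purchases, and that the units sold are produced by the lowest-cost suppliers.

Equilibrium: 467 - 7P = 5P - 13, so 480 = 12P and P* = 40, Q* = 187.
Since 57 > 40, the floor is binding.
At P = 57: Qd = 467 - 7·57 = 68 and Qs = 5·57 - 13 = 272.
Producer surplus without the control is ½ · (40 - 2.6) · 187 = 3496.9.
With the floor, 68 units are sold at 57. The supply price at Q = 68 is 16.2, so PS = ½ · [(57 - 2.6) + (57 - 16.2)] · 68 = 3236.8.
Change in producer surplus = 3236.8 - 3496.9 = -260.1.

-260.1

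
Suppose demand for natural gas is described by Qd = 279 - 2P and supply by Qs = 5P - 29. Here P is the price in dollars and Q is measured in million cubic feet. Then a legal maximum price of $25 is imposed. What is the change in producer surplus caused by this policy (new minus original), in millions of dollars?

-2726.5

Equilibrium: 279 - 2P = 5P - 29, so 308 = 7P and P* = 44, Q* = 191.
The ceiling of 25 is below the equilibrium price 44, so it binds.
At P = 25: Qd = 279 - 2·25 = 229 and Qs = 5·25 - 29 = 96.
Producer surplus without the control is ½ · (44 - 5.8) · 191 = 3648.1.
With the ceiling, producers sell 96 units at 25, so PS = ½ · (25 - 5.8) · 96 = 921.6.
Change in producer surplus = 921.6 - 3648.1 = -2726.5.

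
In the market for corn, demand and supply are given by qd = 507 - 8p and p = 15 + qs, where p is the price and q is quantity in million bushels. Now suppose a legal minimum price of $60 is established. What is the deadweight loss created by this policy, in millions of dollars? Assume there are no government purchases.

144

Rearranging supply gives qs = p - 15. Setting quantity demanded equal to quantity supplied, 507 - 8p = p - 15, gives p* = 58 and q* = 43.
Because the floor (60) lies above the market-clearing price, it is binding.
At p = 60: qd = 507 - 8·60 = 27 and qs = 60 - 15 = 45.
Quantity traded falls to 27. At q = 27 the demand price is (507 - 27)/8 = 60 and the supply price is 15 + 27 = 42.
Deadweight loss = ½ · (60 - 42) · (43 - 27) = ½ · 18 · 16 = 144.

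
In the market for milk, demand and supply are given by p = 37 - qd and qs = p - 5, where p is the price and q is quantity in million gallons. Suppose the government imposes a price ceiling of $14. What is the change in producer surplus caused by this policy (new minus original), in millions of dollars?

-87.5

Rearranging demand gives qd = 37 - p. Without the control the market clears where 37 - p = p - 5, i.e. p* = 21 and q* = 16.
The ceiling of 14 is below the equilibrium price 21, so it binds.
At p = 14: qd = 37 - 14 = 23 and qs = 14 - 5 = 9.
Producer surplus without the control is ½ · (21 - 5) · 16 = 128.
With the ceiling, producers sell 9 units at 14, so PS = ½ · (14 - 5) · 9 = 40.5.
Change in producer surplus = 40.5 - 128 = -87.5.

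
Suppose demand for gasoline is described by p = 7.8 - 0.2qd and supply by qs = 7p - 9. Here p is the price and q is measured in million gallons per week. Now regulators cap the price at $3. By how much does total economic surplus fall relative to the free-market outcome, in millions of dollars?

8.4

Rearranging demand gives qd = 39 - 5p. Setting quantity demanded equal to quantity supplied, 39 - 5p = 7p - 9, gives p* = 4 and q* = 19.
Since 3 < 4, the ceiling is binding.
At p = 3: qd = 39 - 5·3 = 24 and qs = 7·3 - 9 = 12.
Quantity traded falls to 12. At q = 12 the demand price is (39 - 12)/5 = 5.4 and the supply price is (9 + 12)/7 = 3.
Deadweight loss = ½ · (5.4 - 3) · (19 - 12) = ½ · 2.4 · 7 = 8.4.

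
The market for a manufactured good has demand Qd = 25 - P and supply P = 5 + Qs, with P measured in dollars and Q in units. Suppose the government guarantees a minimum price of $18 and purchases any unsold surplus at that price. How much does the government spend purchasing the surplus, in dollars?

Rearranging supply gives Qs = P - 5. Equilibrium: 25 - P = P - 5, so 30 = 2P and P* = 15, Q* = 10.
Because the floor (18) lies above the market-clearing price, it is binding.
At P = 18: Qd = 25 - 18 = 7 and Qs = 18 - 5 = 13.
Surplus = Qs - Qd = 6.
Government expenditure = surplus × support price = 6 × 18 = 108.

108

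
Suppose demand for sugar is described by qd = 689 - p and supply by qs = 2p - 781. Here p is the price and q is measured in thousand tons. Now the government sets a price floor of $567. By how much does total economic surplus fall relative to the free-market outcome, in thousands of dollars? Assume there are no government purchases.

4446.75

Equilibrium: 689 - p = 2p - 781, so 1470 = 3p and p* = 490, q* = 199.
The floor of 567 is above the equilibrium price 490, so it binds.
At p = 567: qd = 689 - 567 = 122 and qs = 2·567 - 781 = 353.
Quantity traded falls to 122. At q = 122 the demand price is 689 - 122 = 567 and the supply price is (781 + 122)/2 = 451.5.
Deadweight loss = ½ · (567 - 451.5) · (199 - 122) = ½ · 115.5 · 77 = 4446.75.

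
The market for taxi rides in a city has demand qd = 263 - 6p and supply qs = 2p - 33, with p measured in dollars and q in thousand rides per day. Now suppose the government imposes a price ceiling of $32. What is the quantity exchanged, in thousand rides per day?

31

Setting quantity demanded equal to quantity supplied, 263 - 6p = 2p - 33, gives p* = 37 and q* = 41.
Because the ceiling (32) lies below the market-clearing price, it is binding.
At p = 32: qd = 263 - 6·32 = 71 and qs = 2·32 - 33 = 31.
The quantity actually transacted is the short side, supply: 31.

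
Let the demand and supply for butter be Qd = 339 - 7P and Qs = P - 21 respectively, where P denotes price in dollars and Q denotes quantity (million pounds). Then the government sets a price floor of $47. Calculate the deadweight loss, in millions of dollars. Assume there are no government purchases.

112

Setting quantity demanded equal to quantity supplied, 339 - 7P = P - 21, gives P* = 45 and Q* = 24.
Because the floor (47) lies above the market-clearing price, it is binding.
At P = 47: Qd = 339 - 7·47 = 10 and Qs = 47 - 21 = 26.
Quantity traded falls to 10. At Q = 10 the demand price is (339 - 10)/7 = 47 and the supply price is 21 + 10 = 31.
Deadweight loss = ½ · (47 - 31) · (24 - 10) = ½ · 16 · 14 = 112.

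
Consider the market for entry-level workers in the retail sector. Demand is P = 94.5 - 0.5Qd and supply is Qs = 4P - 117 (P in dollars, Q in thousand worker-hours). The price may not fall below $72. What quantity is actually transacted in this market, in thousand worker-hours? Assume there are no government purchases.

45

Rearranging demand gives Qd = 189 - 2P. Setting quantity demanded equal to quantity supplied, 189 - 2P = 4P - 117, gives P* = 51 and Q* = 87.
The floor of 72 is above the equilibrium price 51, so it binds.
At P = 72: Qd = 189 - 2·72 = 45 and Qs = 4·72 - 117 = 171.
The quantity actually transacted is the short side, demand: 45.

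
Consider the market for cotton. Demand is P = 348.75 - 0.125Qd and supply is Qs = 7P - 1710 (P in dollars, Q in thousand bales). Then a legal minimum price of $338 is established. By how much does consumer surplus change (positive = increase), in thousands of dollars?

-9044

Rearranging demand gives Qd = 2790 - 8P. Equilibrium: 2790 - 8P = 7P - 1710, so 4500 = 15P and P* = 300, Q* = 390.
Because the floor (338) lies above the market-clearing price, it is binding.
At P = 338: Qd = 2790 - 8·338 = 86 and Qs = 7·338 - 1710 = 656.
Consumer surplus without the control is ½ · (348.75 - 300) · 390 = 9506.25.
With the floor, consumers buy 86 units at 338, so CS = ½ · (348.75 - 338) · 86 = 462.25.
Change in consumer surplus = 462.25 - 9506.25 = -9044.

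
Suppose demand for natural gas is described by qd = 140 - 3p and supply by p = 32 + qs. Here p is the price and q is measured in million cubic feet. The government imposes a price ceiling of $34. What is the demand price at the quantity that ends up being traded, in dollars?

Rearranging supply gives qs = p - 32. Equilibrium: 140 - 3p = p - 32, so 172 = 4p and p* = 43, q* = 11.
Since 34 < 43, the ceiling is binding.
At p = 34: qd = 140 - 3·34 = 38 and qs = 34 - 32 = 2.
Only 2 units reach the market. On the demand curve, the marginal buyer's willingness to pay at q = 2 is (140 - 2)/3 = 46.

46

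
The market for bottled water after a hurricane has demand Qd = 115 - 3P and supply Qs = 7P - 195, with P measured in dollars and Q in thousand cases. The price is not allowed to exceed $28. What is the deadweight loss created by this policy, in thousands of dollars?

105

Equilibrium: 115 - 3P = 7P - 195, so 310 = 10P and P* = 31, Q* = 22.
Because the ceiling (28) lies below the market-clearing price, it is binding.
At P = 28: Qd = 115 - 3·28 = 31 and Qs = 7·28 - 195 = 1.
Quantity traded falls to 1. At Q = 1 the demand price is (115 - 1)/3 = 38 and the supply price is (195 + 1)/7 = 28.
Deadweight loss = ½ · (38 - 28) · (22 - 1) = ½ · 10 · 21 = 105.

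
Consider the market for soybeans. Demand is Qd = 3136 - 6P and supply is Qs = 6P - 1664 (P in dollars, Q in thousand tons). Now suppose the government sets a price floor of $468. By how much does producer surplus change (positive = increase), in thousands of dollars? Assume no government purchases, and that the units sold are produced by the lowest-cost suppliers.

8432

In a free market, 3136 - 6P = 6P - 1664 gives the equilibrium P* = 400, Q* = 736.
Because the floor (468) lies above the market-clearing price, it is binding.
At P = 468: Qd = 3136 - 6·468 = 328 and Qs = 6·468 - 1664 = 1144.
Producer surplus without the control is ½ · (400 - 832/3) · 736 = 135424/3.
With the floor, 328 units are sold at 468. The supply price at Q = 328 is 332, so PS = ½ · [(468 - 832/3) + (468 - 332)] · 328 = 160720/3.
Change in producer surplus = 160720/3 - 135424/3 = 8432.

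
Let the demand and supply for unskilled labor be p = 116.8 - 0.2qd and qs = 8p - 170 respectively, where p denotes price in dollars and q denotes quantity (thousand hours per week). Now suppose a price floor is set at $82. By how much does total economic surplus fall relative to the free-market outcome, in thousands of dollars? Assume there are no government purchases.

Rearranging demand gives qd = 584 - 5p. In a free market, 584 - 5p = 8p - 170 gives the equilibrium p* = 58, q* = 294.
Because the floor (82) lies above the market-clearing price, it is binding.
At p = 82: qd = 584 - 5·82 = 174 and qs = 8·82 - 170 = 486.
Quantity traded falls to 174. At q = 174 the demand price is (584 - 174)/5 = 82 and the supply price is (170 + 174)/8 = 43.
Deadweight loss = ½ · (82 - 43) · (294 - 174) = ½ · 39 · 120 = 2340.

2340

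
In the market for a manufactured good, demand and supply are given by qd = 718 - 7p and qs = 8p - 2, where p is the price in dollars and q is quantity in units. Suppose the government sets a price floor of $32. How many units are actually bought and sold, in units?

Setting quantity demanded equal to quantity supplied, 718 - 7p = 8p - 2, gives p* = 48 and q* = 382.
The floor of 32 is below the equilibrium price 48, so it is not binding; the market clears at p* = 48, q* = 382.

382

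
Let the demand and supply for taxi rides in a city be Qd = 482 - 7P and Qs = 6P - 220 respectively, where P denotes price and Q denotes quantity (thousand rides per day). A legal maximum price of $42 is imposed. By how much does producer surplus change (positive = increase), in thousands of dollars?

Without the control the market clears where 482 - 7P = 6P - 220, i.e. P* = 54 and Q* = 104.
Because the ceiling (42) lies below the market-clearing price, it is binding.
At P = 42: Qd = 482 - 7·42 = 188 and Qs = 6·42 - 220 = 32.
Producer surplus without the control is ½ · (54 - 110/3) · 104 = 2704/3.
With the ceiling, producers sell 32 units at 42, so PS = ½ · (42 - 110/3) · 32 = 256/3.
Change in producer surplus = 256/3 - 2704/3 = -816.

-816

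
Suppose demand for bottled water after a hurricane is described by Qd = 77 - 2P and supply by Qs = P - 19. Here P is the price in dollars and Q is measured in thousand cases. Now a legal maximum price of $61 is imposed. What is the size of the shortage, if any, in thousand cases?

0

Without the control the market clears where 77 - 2P = P - 19, i.e. P* = 32 and Q* = 13.
The ceiling of 61 is above the equilibrium price 32, so it is not binding; the market clears at P* = 32, Q* = 13.
Since the control does not bind, there is no shortage.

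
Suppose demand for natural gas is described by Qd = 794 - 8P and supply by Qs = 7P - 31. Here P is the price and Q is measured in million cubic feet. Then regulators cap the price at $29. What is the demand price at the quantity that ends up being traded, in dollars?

77.75

Without the control the market clears where 794 - 8P = 7P - 31, i.e. P* = 55 and Q* = 354.
Since 29 < 55, the ceiling is binding.
At P = 29: Qd = 794 - 8·29 = 562 and Qs = 7·29 - 31 = 172.
Only 172 units reach the market. On the demand curve, the marginal buyer's willingness to pay at Q = 172 is (794 - 172)/8 = 77.75.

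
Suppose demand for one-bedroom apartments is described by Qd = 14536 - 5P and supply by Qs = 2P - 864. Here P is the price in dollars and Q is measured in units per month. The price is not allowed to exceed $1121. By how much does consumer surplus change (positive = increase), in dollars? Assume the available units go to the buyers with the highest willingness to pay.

Without the control the market clears where 14536 - 5P = 2P - 864, i.e. P* = 2200 and Q* = 3536.
The ceiling of 1121 is below the equilibrium price 2200, so it binds.
At P = 1121: Qd = 14536 - 5·1121 = 8931 and Qs = 2·1121 - 864 = 1378.
Consumer surplus without the control is ½ · (2907.2 - 2200) · 3536 = 1250329.6.
With the ceiling, 1378 units are sold at 1121 (assume they go to the highest-value buyers). The demand price at Q = 1378 is 2631.6, so CS = ½ · [(2907.2 - 1121) + (2631.6 - 1121)] · 1378 = 2271495.2.
Change in consumer surplus = 2271495.2 - 1250329.6 = 1021165.6.

1021165.6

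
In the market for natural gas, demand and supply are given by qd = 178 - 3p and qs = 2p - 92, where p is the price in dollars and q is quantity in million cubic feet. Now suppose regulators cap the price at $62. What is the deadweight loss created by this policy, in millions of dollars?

In a free market, 178 - 3p = 2p - 92 gives the equilibrium p* = 54, q* = 16.
Since 62 is above p* = 54, the ceiling does not bind and the free-market outcome prevails.
Since the control does not bind, no trades are prevented and deadweight loss is zero.

0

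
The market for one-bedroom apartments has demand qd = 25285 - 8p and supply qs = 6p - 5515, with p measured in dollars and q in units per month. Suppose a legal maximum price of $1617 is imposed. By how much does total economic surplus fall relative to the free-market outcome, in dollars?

In a free market, 25285 - 8p = 6p - 5515 gives the equilibrium p* = 2200, q* = 7685.
The ceiling of 1617 is below the equilibrium price 2200, so it binds.
At p = 1617: qd = 25285 - 8·1617 = 12349 and qs = 6·1617 - 5515 = 4187.
Quantity traded falls to 4187. At q = 4187 the demand price is (25285 - 4187)/8 = 2637.25 and the supply price is (5515 + 4187)/6 = 1617.
Deadweight loss = ½ · (2637.25 - 1617) · (7685 - 4187) = ½ · 1020.25 · 3498 = 1784417.25.

1784417.25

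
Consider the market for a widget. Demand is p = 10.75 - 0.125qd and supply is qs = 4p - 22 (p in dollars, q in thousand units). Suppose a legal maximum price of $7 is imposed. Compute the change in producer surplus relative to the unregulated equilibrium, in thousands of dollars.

Rearranging demand gives qd = 86 - 8p. Without the control the market clears where 86 - 8p = 4p - 22, i.e. p* = 9 and q* = 14.
Because the ceiling (7) lies below the market-clearing price, it is binding.
At p = 7: qd = 86 - 8·7 = 30 and qs = 4·7 - 22 = 6.
Producer surplus without the control is ½ · (9 - 5.5) · 14 = 24.5.
With the ceiling, producers sell 6 units at 7, so PS = ½ · (7 - 5.5) · 6 = 4.5.
Change in producer surplus = 4.5 - 24.5 = -20.

-20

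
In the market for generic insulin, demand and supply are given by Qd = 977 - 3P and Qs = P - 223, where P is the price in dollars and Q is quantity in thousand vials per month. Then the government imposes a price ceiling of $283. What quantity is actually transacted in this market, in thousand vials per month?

60

Without the control the market clears where 977 - 3P = P - 223, i.e. P* = 300 and Q* = 77.
Since 283 < 300, the ceiling is binding.
At P = 283: Qd = 977 - 3·283 = 128 and Qs = 283 - 223 = 60.
The quantity actually transacted is the short side, supply: 60.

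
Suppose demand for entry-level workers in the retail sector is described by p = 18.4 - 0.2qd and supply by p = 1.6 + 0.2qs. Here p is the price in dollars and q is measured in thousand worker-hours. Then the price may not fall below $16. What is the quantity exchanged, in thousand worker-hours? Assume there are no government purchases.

Rearranging demand gives qd = 92 - 5p; rearranging supply gives qs = 5p - 8. Setting quantity demanded equal to quantity supplied, 92 - 5p = 5p - 8, gives p* = 10 and q* = 42.
Since 16 > 10, the floor is binding.
At p = 16: qd = 92 - 5·16 = 12 and qs = 5·16 - 8 = 72.
The quantity actually transacted is the short side, demand: 12.

12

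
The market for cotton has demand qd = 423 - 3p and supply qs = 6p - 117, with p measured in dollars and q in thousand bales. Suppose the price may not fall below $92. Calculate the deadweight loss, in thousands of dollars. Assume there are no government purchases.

Without the control the market clears where 423 - 3p = 6p - 117, i.e. p* = 60 and q* = 243.
Since 92 > 60, the floor is binding.
At p = 92: qd = 423 - 3·92 = 147 and qs = 6·92 - 117 = 435.
Quantity traded falls to 147. At q = 147 the demand price is (423 - 147)/3 = 92 and the supply price is (117 + 147)/6 = 44.
Deadweight loss = ½ · (92 - 44) · (243 - 147) = ½ · 48 · 96 = 2304.

2304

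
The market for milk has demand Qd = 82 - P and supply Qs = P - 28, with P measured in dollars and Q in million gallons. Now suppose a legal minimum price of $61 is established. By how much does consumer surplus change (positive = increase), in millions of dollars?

Without the control the market clears where 82 - P = P - 28, i.e. P* = 55 and Q* = 27.
Since 61 > 55, the floor is binding.
At P = 61: Qd = 82 - 61 = 21 and Qs = 61 - 28 = 33.
Consumer surplus without the control is ½ · (82 - 55) · 27 = 364.5.
With the floor, consumers buy 21 units at 61, so CS = ½ · (82 - 61) · 21 = 220.5.
Change in consumer surplus = 220.5 - 364.5 = -144.

-144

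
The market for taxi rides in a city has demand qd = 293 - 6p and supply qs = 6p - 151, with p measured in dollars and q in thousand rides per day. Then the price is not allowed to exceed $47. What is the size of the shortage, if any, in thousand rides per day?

Setting quantity demanded equal to quantity supplied, 293 - 6p = 6p - 151, gives p* = 37 and q* = 71.
The ceiling of 47 is above the equilibrium price 37, so it is not binding; the market clears at p* = 37, q* = 71.
Since the control does not bind, there is no shortage.

0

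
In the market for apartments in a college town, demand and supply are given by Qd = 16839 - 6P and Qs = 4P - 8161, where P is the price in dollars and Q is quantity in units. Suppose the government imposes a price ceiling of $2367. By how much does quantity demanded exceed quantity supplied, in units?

1330

In a free market, 16839 - 6P = 4P - 8161 gives the equilibrium P* = 2500, Q* = 1839.
The ceiling of 2367 is below the equilibrium price 2500, so it binds.
At P = 2367: Qd = 16839 - 6·2367 = 2637 and Qs = 4·2367 - 8161 = 1307.
Shortage = Qd - Qs = 2637 - 1307 = 1330.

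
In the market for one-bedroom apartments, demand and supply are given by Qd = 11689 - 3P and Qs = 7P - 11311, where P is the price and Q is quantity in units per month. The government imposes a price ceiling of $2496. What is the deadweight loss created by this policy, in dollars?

Without the control the market clears where 11689 - 3P = 7P - 11311, i.e. P* = 2300 and Q* = 4789.
The ceiling of 2496 is above the equilibrium price 2300, so it is not binding; the market clears at P* = 2300, Q* = 4789.
Since the control does not bind, no trades are prevented and deadweight loss is zero.

0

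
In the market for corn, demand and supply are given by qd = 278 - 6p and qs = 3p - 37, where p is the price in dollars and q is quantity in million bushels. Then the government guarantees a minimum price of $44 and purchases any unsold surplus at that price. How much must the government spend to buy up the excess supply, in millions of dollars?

3564

Setting quantity demanded equal to quantity supplied, 278 - 6p = 3p - 37, gives p* = 35 and q* = 68.
Because the floor (44) lies above the market-clearing price, it is binding.
At p = 44: qd = 278 - 6·44 = 14 and qs = 3·44 - 37 = 95.
Surplus = qs - qd = 81.
Government expenditure = surplus × support price = 81 × 44 = 3564.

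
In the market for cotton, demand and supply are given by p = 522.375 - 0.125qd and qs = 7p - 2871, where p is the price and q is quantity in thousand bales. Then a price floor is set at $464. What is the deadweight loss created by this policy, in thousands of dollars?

Rearranging demand gives qd = 4179 - 8p. Equilibrium: 4179 - 8p = 7p - 2871, so 7050 = 15p and p* = 470, q* = 419.
The floor of 464 is below the equilibrium price 470, so it is not binding; the market clears at p* = 470, q* = 419.
Since the control does not bind, no trades are prevented and deadweight loss is zero.

0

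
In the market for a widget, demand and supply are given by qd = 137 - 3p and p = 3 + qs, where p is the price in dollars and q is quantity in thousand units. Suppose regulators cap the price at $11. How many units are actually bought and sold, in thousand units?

8

Rearranging supply gives qs = p - 3. Without the control the market clears where 137 - 3p = p - 3, i.e. p* = 35 and q* = 32.
Because the ceiling (11) lies below the market-clearing price, it is binding.
At p = 11: qd = 137 - 3·11 = 104 and qs = 11 - 3 = 8.
The quantity actually transacted is the short side, supply: 8.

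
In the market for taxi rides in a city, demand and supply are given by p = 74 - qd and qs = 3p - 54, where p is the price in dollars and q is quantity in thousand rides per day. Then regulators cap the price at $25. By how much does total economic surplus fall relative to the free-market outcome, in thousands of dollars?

294

Rearranging demand gives qd = 74 - p. Setting quantity demanded equal to quantity supplied, 74 - p = 3p - 54, gives p* = 32 and q* = 42.
The ceiling of 25 is below the equilibrium price 32, so it binds.
At p = 25: qd = 74 - 25 = 49 and qs = 3·25 - 54 = 21.
Quantity traded falls to 21. At q = 21 the demand price is 74 - 21 = 53 and the supply price is (54 + 21)/3 = 25.
Deadweight loss = ½ · (53 - 25) · (42 - 21) = ½ · 28 · 21 = 294.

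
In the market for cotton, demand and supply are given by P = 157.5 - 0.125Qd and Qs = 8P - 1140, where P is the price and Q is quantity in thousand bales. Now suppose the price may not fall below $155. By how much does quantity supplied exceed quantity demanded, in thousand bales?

Rearranging demand gives Qd = 1260 - 8P. Without the control the market clears where 1260 - 8P = 8P - 1140, i.e. P* = 150 and Q* = 60.
Because the floor (155) lies above the market-clearing price, it is binding.
At P = 155: Qd = 1260 - 8·155 = 20 and Qs = 8·155 - 1140 = 100.
Surplus = Qs - Qd = 100 - 20 = 80.

80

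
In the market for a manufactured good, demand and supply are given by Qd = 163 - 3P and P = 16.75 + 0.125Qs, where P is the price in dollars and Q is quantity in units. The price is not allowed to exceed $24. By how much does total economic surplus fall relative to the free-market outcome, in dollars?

132

Rearranging supply gives Qs = 8P - 134. Equilibrium: 163 - 3P = 8P - 134, so 297 = 11P and P* = 27, Q* = 82.
Since 24 < 27, the ceiling is binding.
At P = 24: Qd = 163 - 3·24 = 91 and Qs = 8·24 - 134 = 58.
Quantity traded falls to 58. At Q = 58 the demand price is (163 - 58)/3 = 35 and the supply price is (134 + 58)/8 = 24.
Deadweight loss = ½ · (35 - 24) · (82 - 58) = ½ · 11 · 24 = 132.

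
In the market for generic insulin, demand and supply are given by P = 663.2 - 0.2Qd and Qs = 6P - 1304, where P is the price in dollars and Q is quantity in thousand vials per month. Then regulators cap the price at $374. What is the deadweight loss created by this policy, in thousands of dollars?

Rearranging demand gives Qd = 3316 - 5P. Equilibrium: 3316 - 5P = 6P - 1304, so 4620 = 11P and P* = 420, Q* = 1216.
Since 374 < 420, the ceiling is binding.
At P = 374: Qd = 3316 - 5·374 = 1446 and Qs = 6·374 - 1304 = 940.
Quantity traded falls to 940. At Q = 940 the demand price is (3316 - 940)/5 = 475.2 and the supply price is (1304 + 940)/6 = 374.
Deadweight loss = ½ · (475.2 - 374) · (1216 - 940) = ½ · 101.2 · 276 = 13965.6.

13965.6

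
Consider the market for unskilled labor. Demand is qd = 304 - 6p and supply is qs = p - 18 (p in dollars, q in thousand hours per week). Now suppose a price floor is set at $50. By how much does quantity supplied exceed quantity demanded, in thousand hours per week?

Without the control the market clears where 304 - 6p = p - 18, i.e. p* = 46 and q* = 28.
The floor of 50 is above the equilibrium price 46, so it binds.
At p = 50: qd = 304 - 6·50 = 4 and qs = 50 - 18 = 32.
Surplus = qs - qd = 32 - 4 = 28.

28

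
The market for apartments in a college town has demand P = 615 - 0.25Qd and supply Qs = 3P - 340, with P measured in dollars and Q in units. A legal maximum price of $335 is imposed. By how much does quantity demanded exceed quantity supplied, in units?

455

Rearranging demand gives Qd = 2460 - 4P. Equilibrium: 2460 - 4P = 3P - 340, so 2800 = 7P and P* = 400, Q* = 860.
The ceiling of 335 is below the equilibrium price 400, so it binds.
At P = 335: Qd = 2460 - 4·335 = 1120 and Qs = 3·335 - 340 = 665.
Shortage = Qd - Qs = 1120 - 665 = 455.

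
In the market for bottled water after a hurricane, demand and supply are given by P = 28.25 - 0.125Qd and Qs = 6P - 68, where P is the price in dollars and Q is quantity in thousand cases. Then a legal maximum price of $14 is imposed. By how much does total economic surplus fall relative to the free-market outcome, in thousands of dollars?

257.25

Rearranging demand gives Qd = 226 - 8P. In a free market, 226 - 8P = 6P - 68 gives the equilibrium P* = 21, Q* = 58.
Because the ceiling (14) lies below the market-clearing price, it is binding.
At P = 14: Qd = 226 - 8·14 = 114 and Qs = 6·14 - 68 = 16.
Quantity traded falls to 16. At Q = 16 the demand price is (226 - 16)/8 = 26.25 and the supply price is (68 + 16)/6 = 14.
Deadweight loss = ½ · (26.25 - 14) · (58 - 16) = ½ · 12.25 · 42 = 257.25.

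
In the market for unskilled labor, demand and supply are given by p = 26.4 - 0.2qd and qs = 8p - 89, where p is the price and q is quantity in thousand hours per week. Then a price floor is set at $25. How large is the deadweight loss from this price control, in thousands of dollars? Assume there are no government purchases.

Rearranging demand gives qd = 132 - 5p. Without the control the market clears where 132 - 5p = 8p - 89, i.e. p* = 17 and q* = 47.
Since 25 > 17, the floor is binding.
At p = 25: qd = 132 - 5·25 = 7 and qs = 8·25 - 89 = 111.
Quantity traded falls to 7. At q = 7 the demand price is (132 - 7)/5 = 25 and the supply price is (89 + 7)/8 = 12.
Deadweight loss = ½ · (25 - 12) · (47 - 7) = ½ · 13 · 40 = 260.

260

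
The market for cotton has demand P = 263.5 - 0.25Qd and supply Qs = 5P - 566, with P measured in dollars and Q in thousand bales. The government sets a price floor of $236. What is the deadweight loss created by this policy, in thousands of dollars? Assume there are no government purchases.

11289.6

Rearranging demand gives Qd = 1054 - 4P. Equilibrium: 1054 - 4P = 5P - 566, so 1620 = 9P and P* = 180, Q* = 334.
Since 236 > 180, the floor is binding.
At P = 236: Qd = 1054 - 4·236 = 110 and Qs = 5·236 - 566 = 614.
Quantity traded falls to 110. At Q = 110 the demand price is (1054 - 110)/4 = 236 and the supply price is (566 + 110)/5 = 135.2.
Deadweight loss = ½ · (236 - 135.2) · (334 - 110) = ½ · 100.8 · 224 = 11289.6.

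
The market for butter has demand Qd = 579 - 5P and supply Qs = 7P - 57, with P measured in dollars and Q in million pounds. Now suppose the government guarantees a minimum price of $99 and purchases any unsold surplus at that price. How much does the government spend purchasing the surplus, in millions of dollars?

54648

Setting quantity demanded equal to quantity supplied, 579 - 5P = 7P - 57, gives P* = 53 and Q* = 314.
Because the floor (99) lies above the market-clearing price, it is binding.
At P = 99: Qd = 579 - 5·99 = 84 and Qs = 7·99 - 57 = 636.
Surplus = Qs - Qd = 552.
Government expenditure = surplus × support price = 552 × 99 = 54648.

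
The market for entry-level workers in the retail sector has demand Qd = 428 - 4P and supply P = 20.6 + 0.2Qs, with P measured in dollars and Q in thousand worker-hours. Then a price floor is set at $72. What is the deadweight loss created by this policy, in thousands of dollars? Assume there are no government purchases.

Rearranging supply gives Qs = 5P - 103. Without the control the market clears where 428 - 4P = 5P - 103, i.e. P* = 59 and Q* = 192.
The floor of 72 is above the equilibrium price 59, so it binds.
At P = 72: Qd = 428 - 4·72 = 140 and Qs = 5·72 - 103 = 257.
Quantity traded falls to 140. At Q = 140 the demand price is (428 - 140)/4 = 72 and the supply price is (103 + 140)/5 = 48.6.
Deadweight loss = ½ · (72 - 48.6) · (192 - 140) = ½ · 23.4 · 52 = 608.4.

608.4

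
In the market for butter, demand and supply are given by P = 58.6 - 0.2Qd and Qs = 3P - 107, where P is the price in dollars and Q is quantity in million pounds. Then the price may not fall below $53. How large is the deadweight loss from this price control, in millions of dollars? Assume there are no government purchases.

Rearranging demand gives Qd = 293 - 5P. Setting quantity demanded equal to quantity supplied, 293 - 5P = 3P - 107, gives P* = 50 and Q* = 43.
Because the floor (53) lies above the market-clearing price, it is binding.
At P = 53: Qd = 293 - 5·53 = 28 and Qs = 3·53 - 107 = 52.
Quantity traded falls to 28. At Q = 28 the demand price is (293 - 28)/5 = 53 and the supply price is (107 + 28)/3 = 45.
Deadweight loss = ½ · (53 - 45) · (43 - 28) = ½ · 8 · 15 = 60.

60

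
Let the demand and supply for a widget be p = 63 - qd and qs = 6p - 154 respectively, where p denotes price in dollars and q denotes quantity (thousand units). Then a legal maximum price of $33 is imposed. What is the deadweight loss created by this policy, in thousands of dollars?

Rearranging demand gives qd = 63 - p. Setting quantity demanded equal to quantity supplied, 63 - p = 6p - 154, gives p* = 31 and q* = 32.
Since 33 is above p* = 31, the ceiling does not bind and the free-market outcome prevails.
Since the control does not bind, no trades are prevented and deadweight loss is zero.

0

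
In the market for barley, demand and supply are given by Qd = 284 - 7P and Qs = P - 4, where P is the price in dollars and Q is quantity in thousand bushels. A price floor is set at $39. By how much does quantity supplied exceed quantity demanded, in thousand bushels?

Equilibrium: 284 - 7P = P - 4, so 288 = 8P and P* = 36, Q* = 32.
Because the floor (39) lies above the market-clearing price, it is binding.
At P = 39: Qd = 284 - 7·39 = 11 and Qs = 39 - 4 = 35.
Surplus = Qs - Qd = 35 - 11 = 24.

24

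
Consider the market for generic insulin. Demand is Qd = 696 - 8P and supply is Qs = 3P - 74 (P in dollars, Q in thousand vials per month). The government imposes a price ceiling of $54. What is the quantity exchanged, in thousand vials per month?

88

Setting quantity demanded equal to quantity supplied, 696 - 8P = 3P - 74, gives P* = 70 and Q* = 136.
Since 54 < 70, the ceiling is binding.
At P = 54: Qd = 696 - 8·54 = 264 and Qs = 3·54 - 74 = 88.
The quantity actually transacted is the short side, supply: 88.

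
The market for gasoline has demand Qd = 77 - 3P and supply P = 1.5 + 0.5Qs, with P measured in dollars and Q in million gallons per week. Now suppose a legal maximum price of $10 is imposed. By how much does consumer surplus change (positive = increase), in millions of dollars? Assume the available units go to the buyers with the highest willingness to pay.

Rearranging supply gives Qs = 2P - 3. Without the control the market clears where 77 - 3P = 2P - 3, i.e. P* = 16 and Q* = 29.
Since 10 < 16, the ceiling is binding.
At P = 10: Qd = 77 - 3·10 = 47 and Qs = 2·10 - 3 = 17.
Consumer surplus without the control is ½ · (77/3 - 16) · 29 = 841/6.
With the ceiling, 17 units are sold at 10 (assume they go to the highest-value buyers). The demand price at Q = 17 is 20, so CS = ½ · [(77/3 - 10) + (20 - 10)] · 17 = 1309/6.
Change in consumer surplus = 1309/6 - 841/6 = 78.

78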